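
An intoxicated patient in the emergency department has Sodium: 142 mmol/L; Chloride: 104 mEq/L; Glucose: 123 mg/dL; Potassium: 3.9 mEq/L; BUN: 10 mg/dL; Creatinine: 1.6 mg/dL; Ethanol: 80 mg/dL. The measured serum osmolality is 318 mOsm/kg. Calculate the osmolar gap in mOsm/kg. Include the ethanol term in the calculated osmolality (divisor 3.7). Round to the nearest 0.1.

2.0 mOsm/kg

Calculated osmolality = 2·Na + glucose/18 + BUN/2.8 + ethanol/3.7
= 2·142 + 123/18 + 10/2.8 + 80/3.7
= 284 + 6.83 + 3.57 + 21.62
= 316.02 mOsm/kg ≈ 316.0 mOsm/kg
Osmolar gap = measured − calculated = 318 − 316.0 = 2.0 mOsm/kg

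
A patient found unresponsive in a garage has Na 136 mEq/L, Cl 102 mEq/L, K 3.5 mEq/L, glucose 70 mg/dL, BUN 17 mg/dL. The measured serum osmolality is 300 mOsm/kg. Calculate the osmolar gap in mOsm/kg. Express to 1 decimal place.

Calculated osmolality = 2·Na + glucose/18 + BUN/2.8
= 2·136 + 70/18 + 17/2.8
= 272 + 3.89 + 6.07
= 281.96 mOsm/kg ≈ 282.0 mOsm/kg
Osmolar gap = measured − calculated = 300 − 282.0 = 18.0 mOsm/kg

18.0 mOsm/kg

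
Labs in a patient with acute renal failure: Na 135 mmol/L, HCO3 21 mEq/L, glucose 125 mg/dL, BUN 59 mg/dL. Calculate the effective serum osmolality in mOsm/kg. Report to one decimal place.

Effective osmolality excludes urea (freely permeant across cell membranes):
2·Na + glucose/18
= 2·135 + 125/18
= 270 + 6.94
= 276.94 mOsm/kg

276.9 mOsm/kg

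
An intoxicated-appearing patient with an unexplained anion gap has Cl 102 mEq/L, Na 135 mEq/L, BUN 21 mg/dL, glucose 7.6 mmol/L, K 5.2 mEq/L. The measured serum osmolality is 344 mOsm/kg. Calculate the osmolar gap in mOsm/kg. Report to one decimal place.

Calculated osmolality = 2·Na + glucose + BUN/2.8
= 2·135 + 7.6 + 21/2.8
= 270 + 7.60 + 7.50
= 285.1 mOsm/kg ≈ 285.1 mOsm/kg
Osmolar gap = measured − calculated = 344 − 285.1 = 58.9 mOsm/kg

58.9 mOsm/kg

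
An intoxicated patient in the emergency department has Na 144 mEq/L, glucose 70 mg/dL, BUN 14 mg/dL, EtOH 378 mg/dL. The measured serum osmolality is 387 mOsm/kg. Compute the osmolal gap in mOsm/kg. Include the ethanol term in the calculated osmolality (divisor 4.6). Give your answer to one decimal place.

7.9 mOsm/kg

Calculated osmolality = 2·Na + glucose/18 + BUN/2.8 + ethanol/4.6
= 2·144 + 70/18 + 14/2.8 + 378/4.6
= 288 + 3.89 + 5 + 82.17
= 379.06 mOsm/kg ≈ 379.1 mOsm/kg
Osmolar gap = measured − calculated = 387 − 379.1 = 7.9 mOsm/kg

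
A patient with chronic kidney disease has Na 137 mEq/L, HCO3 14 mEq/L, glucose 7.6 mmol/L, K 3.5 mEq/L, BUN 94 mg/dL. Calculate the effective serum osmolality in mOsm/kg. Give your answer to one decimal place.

281.6 mOsm/kg

Effective osmolality excludes urea (freely permeant across cell membranes):
2·Na + glucose
= 2·137 + 7.6
= 274 + 7.6
= 281.6 mOsm/kg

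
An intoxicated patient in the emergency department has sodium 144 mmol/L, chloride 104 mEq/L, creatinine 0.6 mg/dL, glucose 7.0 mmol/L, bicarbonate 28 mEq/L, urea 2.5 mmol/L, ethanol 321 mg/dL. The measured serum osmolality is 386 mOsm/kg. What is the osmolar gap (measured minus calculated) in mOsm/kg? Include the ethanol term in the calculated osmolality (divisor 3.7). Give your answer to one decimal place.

1.7 mOsm/kg

Calculated osmolality = 2·Na + glucose + urea + ethanol/3.7
= 2·144 + 7 + 2.5 + 321/3.7
= 288 + 7 + 2.50 + 86.76
= 384.26 mOsm/kg ≈ 384.3 mOsm/kg
Osmolar gap = measured − calculated = 386 − 384.3 = 1.7 mOsm/kg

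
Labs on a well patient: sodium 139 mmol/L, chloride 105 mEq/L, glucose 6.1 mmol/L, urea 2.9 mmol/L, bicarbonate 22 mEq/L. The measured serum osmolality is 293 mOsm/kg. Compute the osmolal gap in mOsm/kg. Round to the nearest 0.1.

6.0 mOsm/kg

Calculated osmolality = 2·Na + glucose + urea
= 2·139 + 6.1 + 2.9
= 278 + 6.10 + 2.90
= 287 mOsm/kg ≈ 287.0 mOsm/kg
Osmolar gap = measured − calculated = 293 − 287.0 = 6.0 mOsm/kg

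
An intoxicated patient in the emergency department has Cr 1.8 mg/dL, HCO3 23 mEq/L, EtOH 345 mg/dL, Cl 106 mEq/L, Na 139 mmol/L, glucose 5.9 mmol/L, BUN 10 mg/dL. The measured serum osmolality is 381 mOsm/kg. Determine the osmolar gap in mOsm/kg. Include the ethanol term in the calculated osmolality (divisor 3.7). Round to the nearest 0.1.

Calculated osmolality = 2·Na + glucose + BUN/2.8 + ethanol/3.7
= 2·139 + 5.9 + 10/2.8 + 345/3.7
= 278 + 5.90 + 3.57 + 93.24
= 380.71 mOsm/kg ≈ 380.7 mOsm/kg
Osmolar gap = measured − calculated = 381 − 380.7 = 0.3 mOsm/kg

0.3 mOsm/kg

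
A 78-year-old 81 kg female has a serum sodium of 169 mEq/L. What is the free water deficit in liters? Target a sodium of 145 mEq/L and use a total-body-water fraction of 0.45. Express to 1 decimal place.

TBW = 0.45 · 81 = 36.45 L
Free water deficit = TBW · (Na/145 − 1)
= 36.45 · (169/145 − 1)
= 36.45 · 0.1655
= 6.03 L

6.0 L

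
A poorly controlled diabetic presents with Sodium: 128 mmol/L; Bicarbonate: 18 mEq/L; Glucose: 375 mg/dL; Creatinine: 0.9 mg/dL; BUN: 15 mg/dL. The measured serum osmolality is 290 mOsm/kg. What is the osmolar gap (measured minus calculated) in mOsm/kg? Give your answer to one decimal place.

Calculated osmolality = 2·Na + glucose/18 + BUN/2.8
= 2·128 + 375/18 + 15/2.8
= 256 + 20.83 + 5.36
= 282.19 mOsm/kg ≈ 282.2 mOsm/kg
Osmolar gap = measured − calculated = 290 − 282.2 = 7.8 mOsm/kg

7.8 mOsm/kg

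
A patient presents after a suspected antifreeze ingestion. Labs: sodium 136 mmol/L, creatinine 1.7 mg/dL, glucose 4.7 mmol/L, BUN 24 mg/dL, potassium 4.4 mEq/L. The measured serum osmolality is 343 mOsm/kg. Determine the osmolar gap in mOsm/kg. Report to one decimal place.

Calculated osmolality = 2·Na + glucose + BUN/2.8
= 2·136 + 4.7 + 24/2.8
= 272 + 4.70 + 8.57
= 285.27 mOsm/kg ≈ 285.3 mOsm/kg
Osmolar gap = measured − calculated = 343 − 285.3 = 57.7 mOsm/kg

57.7 mOsm/kg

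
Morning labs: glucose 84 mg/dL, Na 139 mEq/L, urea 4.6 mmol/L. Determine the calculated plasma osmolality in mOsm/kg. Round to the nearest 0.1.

287.3 mOsm/kg

Calculated osmolality = 2·Na + glucose/18 + urea
= 2·139 + 84/18 + 4.6
= 278 + 4.67 + 4.60
= 287.27 mOsm/kg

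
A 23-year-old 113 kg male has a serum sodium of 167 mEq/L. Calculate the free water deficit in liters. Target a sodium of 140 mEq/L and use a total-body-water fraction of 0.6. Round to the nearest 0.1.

13.1 L

TBW = 0.6 · 113 = 67.8 L
Free water deficit = TBW · (Na/140 − 1)
= 67.8 · (167/140 − 1)
= 67.8 · 0.1929
= 13.08 L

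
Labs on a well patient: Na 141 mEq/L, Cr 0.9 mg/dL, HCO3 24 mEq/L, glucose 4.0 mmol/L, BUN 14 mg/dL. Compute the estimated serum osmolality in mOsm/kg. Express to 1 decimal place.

291.0 mOsm/kg

Calculated osmolality = 2·Na + glucose + BUN/2.8
= 2·141 + 4 + 14/2.8
= 282 + 4 + 5
= 291 mOsm/kg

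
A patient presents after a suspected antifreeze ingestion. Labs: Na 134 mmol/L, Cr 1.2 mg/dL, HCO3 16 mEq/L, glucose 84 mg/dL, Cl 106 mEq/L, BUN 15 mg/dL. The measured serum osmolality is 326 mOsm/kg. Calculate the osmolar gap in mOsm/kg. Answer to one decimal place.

Calculated osmolality = 2·Na + glucose/18 + BUN/2.8
= 2·134 + 84/18 + 15/2.8
= 268 + 4.67 + 5.36
= 278.03 mOsm/kg ≈ 278.0 mOsm/kg
Osmolar gap = measured − calculated = 326 − 278.0 = 48.0 mOsm/kg

48.0 mOsm/kg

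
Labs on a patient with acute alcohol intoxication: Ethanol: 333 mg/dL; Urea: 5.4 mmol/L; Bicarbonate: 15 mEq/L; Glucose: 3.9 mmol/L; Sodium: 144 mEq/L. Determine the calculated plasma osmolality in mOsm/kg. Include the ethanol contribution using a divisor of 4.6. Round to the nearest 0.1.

Calculated osmolality = 2·Na + glucose + urea + ethanol/4.6
= 2·144 + 3.9 + 5.4 + 333/4.6
= 288 + 3.90 + 5.40 + 72.39
= 369.69 mOsm/kg

369.7 mOsm/kg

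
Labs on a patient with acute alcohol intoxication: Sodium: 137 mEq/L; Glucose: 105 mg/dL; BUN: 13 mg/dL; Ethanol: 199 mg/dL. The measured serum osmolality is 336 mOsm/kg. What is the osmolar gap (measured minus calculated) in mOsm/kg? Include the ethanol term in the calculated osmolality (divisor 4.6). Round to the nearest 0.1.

8.3 mOsm/kg

Calculated osmolality = 2·Na + glucose/18 + BUN/2.8 + ethanol/4.6
= 2·137 + 105/18 + 13/2.8 + 199/4.6
= 274 + 5.83 + 4.64 + 43.26
= 327.73 mOsm/kg ≈ 327.7 mOsm/kg
Osmolar gap = measured − calculated = 336 − 327.7 = 8.3 mOsm/kg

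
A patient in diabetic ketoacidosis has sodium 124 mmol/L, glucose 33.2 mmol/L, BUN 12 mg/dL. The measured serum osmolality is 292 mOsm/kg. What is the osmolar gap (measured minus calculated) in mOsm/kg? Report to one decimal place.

Calculated osmolality = 2·Na + glucose + BUN/2.8
= 2·124 + 33.2 + 12/2.8
= 248 + 33.20 + 4.29
= 285.49 mOsm/kg ≈ 285.5 mOsm/kg
Osmolar gap = measured − calculated = 292 − 285.5 = 6.5 mOsm/kg

6.5 mOsm/kg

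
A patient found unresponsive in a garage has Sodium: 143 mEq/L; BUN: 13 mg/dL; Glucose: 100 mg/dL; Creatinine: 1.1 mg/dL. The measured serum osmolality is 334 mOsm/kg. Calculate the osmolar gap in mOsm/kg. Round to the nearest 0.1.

37.8 mOsm/kg

Calculated osmolality = 2·Na + glucose/18 + BUN/2.8
= 2·143 + 100/18 + 13/2.8
= 286 + 5.56 + 4.64
= 296.2 mOsm/kg ≈ 296.2 mOsm/kg
Osmolar gap = measured − calculated = 334 − 296.2 = 37.8 mOsm/kg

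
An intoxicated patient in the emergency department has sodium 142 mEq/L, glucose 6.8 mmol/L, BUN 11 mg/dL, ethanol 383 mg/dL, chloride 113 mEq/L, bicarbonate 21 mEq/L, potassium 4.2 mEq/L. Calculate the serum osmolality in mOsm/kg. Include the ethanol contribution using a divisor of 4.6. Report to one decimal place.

Calculated osmolality = 2·Na + glucose + BUN/2.8 + ethanol/4.6
= 2·142 + 6.8 + 11/2.8 + 383/4.6
= 284 + 6.80 + 3.93 + 83.26
= 377.99 mOsm/kg

378.0 mOsm/kg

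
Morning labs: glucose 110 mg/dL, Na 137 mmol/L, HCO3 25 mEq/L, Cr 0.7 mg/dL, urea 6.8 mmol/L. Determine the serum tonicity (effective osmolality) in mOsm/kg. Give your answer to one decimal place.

280.1 mOsm/kg

Effective osmolality excludes urea (freely permeant across cell membranes):
2·Na + glucose/18
= 2·137 + 110/18
= 274 + 6.11
= 280.11 mOsm/kg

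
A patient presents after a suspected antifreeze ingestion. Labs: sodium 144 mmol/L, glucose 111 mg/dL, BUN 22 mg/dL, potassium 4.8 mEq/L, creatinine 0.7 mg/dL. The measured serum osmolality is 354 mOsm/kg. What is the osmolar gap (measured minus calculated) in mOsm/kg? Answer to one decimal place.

Calculated osmolality = 2·Na + glucose/18 + BUN/2.8
= 2·144 + 111/18 + 22/2.8
= 288 + 6.17 + 7.86
= 302.03 mOsm/kg ≈ 302.0 mOsm/kg
Osmolar gap = measured − calculated = 354 − 302.0 = 52.0 mOsm/kg

52.0 mOsm/kg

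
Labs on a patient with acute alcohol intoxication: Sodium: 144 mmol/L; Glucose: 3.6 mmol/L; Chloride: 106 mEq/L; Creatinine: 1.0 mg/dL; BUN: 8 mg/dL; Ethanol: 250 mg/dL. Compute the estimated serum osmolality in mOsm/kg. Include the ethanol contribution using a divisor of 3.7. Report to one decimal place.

Calculated osmolality = 2·Na + glucose + BUN/2.8 + ethanol/3.7
= 2·144 + 3.6 + 8/2.8 + 250/3.7
= 288 + 3.60 + 2.86 + 67.57
= 362.03 mOsm/kg

362.0 mOsm/kg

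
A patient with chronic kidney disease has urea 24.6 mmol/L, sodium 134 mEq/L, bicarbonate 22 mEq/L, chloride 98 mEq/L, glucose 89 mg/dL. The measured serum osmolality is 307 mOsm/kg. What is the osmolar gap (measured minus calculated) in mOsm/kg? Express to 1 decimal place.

Calculated osmolality = 2·Na + glucose/18 + urea
= 2·134 + 89/18 + 24.6
= 268 + 4.94 + 24.60
= 297.54 mOsm/kg ≈ 297.5 mOsm/kg
Osmolar gap = measured − calculated = 307 − 297.5 = 9.5 mOsm/kg

9.5 mOsm/kg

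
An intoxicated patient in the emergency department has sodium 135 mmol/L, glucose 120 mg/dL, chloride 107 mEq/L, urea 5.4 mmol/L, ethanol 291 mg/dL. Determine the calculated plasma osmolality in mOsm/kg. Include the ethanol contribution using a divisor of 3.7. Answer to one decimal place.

Calculated osmolality = 2·Na + glucose/18 + urea + ethanol/3.7
= 2·135 + 120/18 + 5.4 + 291/3.7
= 270 + 6.67 + 5.40 + 78.65
= 360.72 mOsm/kg

360.7 mOsm/kg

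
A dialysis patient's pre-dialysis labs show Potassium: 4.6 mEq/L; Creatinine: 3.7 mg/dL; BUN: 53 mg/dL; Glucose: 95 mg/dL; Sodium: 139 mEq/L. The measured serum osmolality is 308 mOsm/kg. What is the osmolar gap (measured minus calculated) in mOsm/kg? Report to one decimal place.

5.8 mOsm/kg

Calculated osmolality = 2·Na + glucose/18 + BUN/2.8
= 2·139 + 95/18 + 53/2.8
= 278 + 5.28 + 18.93
= 302.21 mOsm/kg ≈ 302.2 mOsm/kg
Osmolar gap = measured − calculated = 308 − 302.2 = 5.8 mOsm/kg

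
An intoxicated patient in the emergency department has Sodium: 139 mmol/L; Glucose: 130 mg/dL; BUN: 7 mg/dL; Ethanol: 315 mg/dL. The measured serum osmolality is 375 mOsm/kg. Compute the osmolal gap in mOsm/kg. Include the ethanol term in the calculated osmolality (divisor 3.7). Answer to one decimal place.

2.1 mOsm/kg

Calculated osmolality = 2·Na + glucose/18 + BUN/2.8 + ethanol/3.7
= 2·139 + 130/18 + 7/2.8 + 315/3.7
= 278 + 7.22 + 2.50 + 85.14
= 372.86 mOsm/kg ≈ 372.9 mOsm/kg
Osmolar gap = measured − calculated = 375 − 372.9 = 2.1 mOsm/kg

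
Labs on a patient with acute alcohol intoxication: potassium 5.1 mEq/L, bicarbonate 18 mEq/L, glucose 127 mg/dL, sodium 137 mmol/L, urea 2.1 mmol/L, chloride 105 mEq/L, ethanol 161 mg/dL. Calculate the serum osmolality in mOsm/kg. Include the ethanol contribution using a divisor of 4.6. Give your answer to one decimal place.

318.2 mOsm/kg

Calculated osmolality = 2·Na + glucose/18 + urea + ethanol/4.6
= 2·137 + 127/18 + 2.1 + 161/4.6
= 274 + 7.06 + 2.10 + 35
= 318.16 mOsm/kg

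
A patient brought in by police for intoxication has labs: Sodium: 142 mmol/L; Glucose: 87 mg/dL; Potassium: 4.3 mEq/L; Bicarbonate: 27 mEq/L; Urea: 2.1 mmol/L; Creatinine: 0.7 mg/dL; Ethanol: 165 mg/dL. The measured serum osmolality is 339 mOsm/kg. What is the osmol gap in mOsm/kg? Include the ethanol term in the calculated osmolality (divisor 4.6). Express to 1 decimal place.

Calculated osmolality = 2·Na + glucose/18 + urea + ethanol/4.6
= 2·142 + 87/18 + 2.1 + 165/4.6
= 284 + 4.83 + 2.10 + 35.87
= 326.8 mOsm/kg ≈ 326.8 mOsm/kg
Osmolar gap = measured − calculated = 339 − 326.8 = 12.2 mOsm/kg

12.2 mOsm/kg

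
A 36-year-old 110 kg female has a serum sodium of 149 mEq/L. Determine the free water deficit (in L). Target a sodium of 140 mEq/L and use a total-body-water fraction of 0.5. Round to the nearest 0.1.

3.5 L

TBW = 0.5 · 110 = 55 L
Free water deficit = TBW · (Na/140 − 1)
= 55 · (149/140 − 1)
= 55 · 0.0643
= 3.54 L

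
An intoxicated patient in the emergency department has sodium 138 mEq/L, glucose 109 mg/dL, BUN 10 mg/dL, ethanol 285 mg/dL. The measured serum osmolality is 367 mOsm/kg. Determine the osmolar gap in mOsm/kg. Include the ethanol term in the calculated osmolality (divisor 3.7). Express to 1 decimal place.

Calculated osmolality = 2·Na + glucose/18 + BUN/2.8 + ethanol/3.7
= 2·138 + 109/18 + 10/2.8 + 285/3.7
= 276 + 6.06 + 3.57 + 77.03
= 362.66 mOsm/kg ≈ 362.7 mOsm/kg
Osmolar gap = measured − calculated = 367 − 362.7 = 4.3 mOsm/kg

4.3 mOsm/kg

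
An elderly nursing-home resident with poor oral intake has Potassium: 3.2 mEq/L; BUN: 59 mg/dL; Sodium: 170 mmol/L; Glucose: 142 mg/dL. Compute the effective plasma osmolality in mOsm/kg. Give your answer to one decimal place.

Effective osmolality excludes urea (freely permeant across cell membranes):
2·Na + glucose/18
= 2·170 + 142/18
= 340 + 7.89
= 347.89 mOsm/kg

347.9 mOsm/kg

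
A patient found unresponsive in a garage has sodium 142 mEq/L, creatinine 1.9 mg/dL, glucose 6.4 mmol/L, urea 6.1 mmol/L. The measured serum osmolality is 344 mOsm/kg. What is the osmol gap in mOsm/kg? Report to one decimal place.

Calculated osmolality = 2·Na + glucose + urea
= 2·142 + 6.4 + 6.1
= 284 + 6.40 + 6.10
= 296.5 mOsm/kg ≈ 296.5 mOsm/kg
Osmolar gap = measured − calculated = 344 − 296.5 = 47.5 mOsm/kg

47.5 mOsm/kg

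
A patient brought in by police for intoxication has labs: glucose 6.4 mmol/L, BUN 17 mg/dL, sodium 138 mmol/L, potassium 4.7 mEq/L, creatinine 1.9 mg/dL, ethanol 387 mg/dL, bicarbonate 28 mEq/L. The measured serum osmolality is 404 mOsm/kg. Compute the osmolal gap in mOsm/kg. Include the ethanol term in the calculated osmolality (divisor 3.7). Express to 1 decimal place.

10.9 mOsm/kg

Calculated osmolality = 2·Na + glucose + BUN/2.8 + ethanol/3.7
= 2·138 + 6.4 + 17/2.8 + 387/3.7
= 276 + 6.40 + 6.07 + 104.59
= 393.06 mOsm/kg ≈ 393.1 mOsm/kg
Osmolar gap = measured − calculated = 404 − 393.1 = 10.9 mOsm/kg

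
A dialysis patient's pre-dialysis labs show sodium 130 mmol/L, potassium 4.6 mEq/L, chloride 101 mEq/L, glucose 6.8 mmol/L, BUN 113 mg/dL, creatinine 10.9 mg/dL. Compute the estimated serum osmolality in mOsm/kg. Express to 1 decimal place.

Calculated osmolality = 2·Na + glucose + BUN/2.8
= 2·130 + 6.8 + 113/2.8
= 260 + 6.80 + 40.36
= 307.16 mOsm/kg

307.2 mOsm/kg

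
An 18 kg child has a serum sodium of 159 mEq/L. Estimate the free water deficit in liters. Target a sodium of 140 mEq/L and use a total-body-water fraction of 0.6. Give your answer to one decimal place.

1.5 L

TBW = 0.6 · 18 = 10.8 L
Free water deficit = TBW · (Na/140 − 1)
= 10.8 · (159/140 − 1)
= 10.8 · 0.1357
= 1.47 L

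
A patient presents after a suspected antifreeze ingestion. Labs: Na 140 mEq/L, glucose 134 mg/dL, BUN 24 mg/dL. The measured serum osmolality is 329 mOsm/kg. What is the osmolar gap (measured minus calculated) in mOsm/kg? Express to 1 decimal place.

33.0 mOsm/kg

Calculated osmolality = 2·Na + glucose/18 + BUN/2.8
= 2·140 + 134/18 + 24/2.8
= 280 + 7.44 + 8.57
= 296.01 mOsm/kg ≈ 296.0 mOsm/kg
Osmolar gap = measured − calculated = 329 − 296.0 = 33.0 mOsm/kg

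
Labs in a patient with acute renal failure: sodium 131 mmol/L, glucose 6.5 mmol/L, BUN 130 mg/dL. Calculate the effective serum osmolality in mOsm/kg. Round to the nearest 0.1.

Effective osmolality excludes urea (freely permeant across cell membranes):
2·Na + glucose
= 2·131 + 6.5
= 262 + 6.5
= 268.5 mOsm/kg

268.5 mOsm/kg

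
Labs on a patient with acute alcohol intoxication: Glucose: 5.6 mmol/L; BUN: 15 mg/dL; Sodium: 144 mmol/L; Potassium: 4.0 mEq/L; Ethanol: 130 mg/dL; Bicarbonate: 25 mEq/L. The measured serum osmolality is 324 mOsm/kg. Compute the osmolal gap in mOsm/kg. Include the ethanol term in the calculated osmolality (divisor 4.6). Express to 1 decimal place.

Calculated osmolality = 2·Na + glucose + BUN/2.8 + ethanol/4.6
= 2·144 + 5.6 + 15/2.8 + 130/4.6
= 288 + 5.60 + 5.36 + 28.26
= 327.22 mOsm/kg ≈ 327.2 mOsm/kg
Osmolar gap = measured − calculated = 324 − 327.2 = -3.2 mOsm/kg

-3.2 mOsm/kg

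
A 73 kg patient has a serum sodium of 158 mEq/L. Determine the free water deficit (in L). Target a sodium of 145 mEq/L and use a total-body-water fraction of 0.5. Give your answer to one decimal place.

TBW = 0.5 · 73 = 36.5 L
Free water deficit = TBW · (Na/145 − 1)
= 36.5 · (158/145 − 1)
= 36.5 · 0.0897
= 3.27 L

3.3 L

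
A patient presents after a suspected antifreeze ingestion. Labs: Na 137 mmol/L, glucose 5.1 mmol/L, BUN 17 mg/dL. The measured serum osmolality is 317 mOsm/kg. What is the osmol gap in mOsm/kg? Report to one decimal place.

Calculated osmolality = 2·Na + glucose + BUN/2.8
= 2·137 + 5.1 + 17/2.8
= 274 + 5.10 + 6.07
= 285.17 mOsm/kg ≈ 285.2 mOsm/kg
Osmolar gap = measured − calculated = 317 − 285.2 = 31.8 mOsm/kg

31.8 mOsm/kg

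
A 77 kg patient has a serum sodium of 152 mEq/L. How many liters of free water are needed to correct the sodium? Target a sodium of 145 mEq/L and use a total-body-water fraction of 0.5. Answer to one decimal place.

1.9 L

TBW = 0.5 · 77 = 38.5 L
Free water deficit = TBW · (Na/145 − 1)
= 38.5 · (152/145 − 1)
= 38.5 · 0.0483
= 1.86 L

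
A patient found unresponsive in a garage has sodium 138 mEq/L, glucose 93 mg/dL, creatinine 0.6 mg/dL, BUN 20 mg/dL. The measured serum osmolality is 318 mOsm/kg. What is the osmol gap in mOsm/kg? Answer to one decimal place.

29.7 mOsm/kg

Calculated osmolality = 2·Na + glucose/18 + BUN/2.8
= 2·138 + 93/18 + 20/2.8
= 276 + 5.17 + 7.14
= 288.31 mOsm/kg ≈ 288.3 mOsm/kg
Osmolar gap = measured − calculated = 318 − 288.3 = 29.7 mOsm/kg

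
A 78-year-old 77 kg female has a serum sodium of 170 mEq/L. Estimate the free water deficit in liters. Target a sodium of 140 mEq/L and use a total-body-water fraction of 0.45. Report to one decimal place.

7.4 L

TBW = 0.45 · 77 = 34.65 L
Free water deficit = TBW · (Na/140 − 1)
= 34.65 · (170/140 − 1)
= 34.65 · 0.2143
= 7.43 L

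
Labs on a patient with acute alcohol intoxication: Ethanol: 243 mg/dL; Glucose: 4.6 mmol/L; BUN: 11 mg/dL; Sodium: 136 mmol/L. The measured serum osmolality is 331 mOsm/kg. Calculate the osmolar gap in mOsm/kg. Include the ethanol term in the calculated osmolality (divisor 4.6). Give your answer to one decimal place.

Calculated osmolality = 2·Na + glucose + BUN/2.8 + ethanol/4.6
= 2·136 + 4.6 + 11/2.8 + 243/4.6
= 272 + 4.60 + 3.93 + 52.83
= 333.36 mOsm/kg ≈ 333.4 mOsm/kg
Osmolar gap = measured − calculated = 331 − 333.4 = -2.4 mOsm/kg

-2.4 mOsm/kg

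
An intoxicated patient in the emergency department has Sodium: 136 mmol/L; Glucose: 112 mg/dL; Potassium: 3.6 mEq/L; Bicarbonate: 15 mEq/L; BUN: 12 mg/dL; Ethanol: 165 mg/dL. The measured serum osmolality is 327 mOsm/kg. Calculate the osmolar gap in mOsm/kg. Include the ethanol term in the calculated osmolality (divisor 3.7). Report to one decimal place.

Calculated osmolality = 2·Na + glucose/18 + BUN/2.8 + ethanol/3.7
= 2·136 + 112/18 + 12/2.8 + 165/3.7
= 272 + 6.22 + 4.29 + 44.59
= 327.1 mOsm/kg ≈ 327.1 mOsm/kg
Osmolar gap = measured − calculated = 327 − 327.1 = -0.1 mOsm/kg

-0.1 mOsm/kg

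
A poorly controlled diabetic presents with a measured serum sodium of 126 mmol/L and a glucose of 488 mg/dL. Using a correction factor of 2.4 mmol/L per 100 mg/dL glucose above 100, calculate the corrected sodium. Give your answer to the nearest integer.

135 mmol/L

Corrected Na = measured Na + 2.4 · (glucose − 100)/100
= 126 + 2.4 · (488 − 100)/100
= 126 + 9.3
= 135.3 mmol/L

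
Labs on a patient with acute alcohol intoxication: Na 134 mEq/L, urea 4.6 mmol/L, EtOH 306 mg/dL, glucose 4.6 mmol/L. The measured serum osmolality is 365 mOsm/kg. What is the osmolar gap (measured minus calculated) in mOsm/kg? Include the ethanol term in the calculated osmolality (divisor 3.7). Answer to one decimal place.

5.1 mOsm/kg

Calculated osmolality = 2·Na + glucose + urea + ethanol/3.7
= 2·134 + 4.6 + 4.6 + 306/3.7
= 268 + 4.60 + 4.60 + 82.70
= 359.9 mOsm/kg ≈ 359.9 mOsm/kg
Osmolar gap = measured − calculated = 365 − 359.9 = 5.1 mOsm/kg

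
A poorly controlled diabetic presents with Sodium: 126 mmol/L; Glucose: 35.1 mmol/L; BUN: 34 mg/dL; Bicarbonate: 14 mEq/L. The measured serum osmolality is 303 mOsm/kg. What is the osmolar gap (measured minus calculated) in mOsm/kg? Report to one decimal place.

Calculated osmolality = 2·Na + glucose + BUN/2.8
= 2·126 + 35.1 + 34/2.8
= 252 + 35.10 + 12.14
= 299.24 mOsm/kg ≈ 299.2 mOsm/kg
Osmolar gap = measured − calculated = 303 − 299.2 = 3.8 mOsm/kg

3.8 mOsm/kg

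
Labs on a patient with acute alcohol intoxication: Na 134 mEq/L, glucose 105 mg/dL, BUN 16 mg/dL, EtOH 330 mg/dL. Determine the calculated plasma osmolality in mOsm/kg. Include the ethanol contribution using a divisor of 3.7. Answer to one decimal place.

Calculated osmolality = 2·Na + glucose/18 + BUN/2.8 + ethanol/3.7
= 2·134 + 105/18 + 16/2.8 + 330/3.7
= 268 + 5.83 + 5.71 + 89.19
= 368.73 mOsm/kg

368.7 mOsm/kg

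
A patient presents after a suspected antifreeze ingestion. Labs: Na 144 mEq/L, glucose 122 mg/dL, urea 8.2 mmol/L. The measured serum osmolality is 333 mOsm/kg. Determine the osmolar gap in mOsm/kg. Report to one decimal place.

Calculated osmolality = 2·Na + glucose/18 + urea
= 2·144 + 122/18 + 8.2
= 288 + 6.78 + 8.20
= 302.98 mOsm/kg ≈ 303.0 mOsm/kg
Osmolar gap = measured − calculated = 333 − 303.0 = 30.0 mOsm/kg

30.0 mOsm/kg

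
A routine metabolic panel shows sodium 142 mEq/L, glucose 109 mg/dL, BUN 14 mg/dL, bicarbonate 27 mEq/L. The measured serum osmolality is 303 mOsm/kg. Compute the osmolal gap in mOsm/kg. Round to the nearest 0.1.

7.9 mOsm/kg

Calculated osmolality = 2·Na + glucose/18 + BUN/2.8
= 2·142 + 109/18 + 14/2.8
= 284 + 6.06 + 5
= 295.06 mOsm/kg ≈ 295.1 mOsm/kg
Osmolar gap = measured − calculated = 303 − 295.1 = 7.9 mOsm/kg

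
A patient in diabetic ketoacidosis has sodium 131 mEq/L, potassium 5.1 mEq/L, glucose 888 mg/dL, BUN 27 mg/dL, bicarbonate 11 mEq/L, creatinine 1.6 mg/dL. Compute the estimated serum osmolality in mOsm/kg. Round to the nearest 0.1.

Calculated osmolality = 2·Na + glucose/18 + BUN/2.8
= 2·131 + 888/18 + 27/2.8
= 262 + 49.33 + 9.64
= 320.97 mOsm/kg

321.0 mOsm/kg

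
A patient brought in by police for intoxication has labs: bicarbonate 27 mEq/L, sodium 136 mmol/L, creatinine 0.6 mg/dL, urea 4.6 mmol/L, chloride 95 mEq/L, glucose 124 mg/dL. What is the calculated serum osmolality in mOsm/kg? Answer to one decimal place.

283.5 mOsm/kg

Calculated osmolality = 2·Na + glucose/18 + urea
= 2·136 + 124/18 + 4.6
= 272 + 6.89 + 4.60
= 283.49 mOsm/kg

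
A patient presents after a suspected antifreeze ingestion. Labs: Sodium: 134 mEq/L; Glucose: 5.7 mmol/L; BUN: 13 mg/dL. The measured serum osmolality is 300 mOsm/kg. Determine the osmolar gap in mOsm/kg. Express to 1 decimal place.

Calculated osmolality = 2·Na + glucose + BUN/2.8
= 2·134 + 5.7 + 13/2.8
= 268 + 5.70 + 4.64
= 278.34 mOsm/kg ≈ 278.3 mOsm/kg
Osmolar gap = measured − calculated = 300 − 278.3 = 21.7 mOsm/kg

21.7 mOsm/kg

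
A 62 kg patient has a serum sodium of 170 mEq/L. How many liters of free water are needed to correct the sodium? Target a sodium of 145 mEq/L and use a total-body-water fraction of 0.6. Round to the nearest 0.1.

TBW = 0.6 · 62 = 37.2 L
Free water deficit = TBW · (Na/145 − 1)
= 37.2 · (170/145 − 1)
= 37.2 · 0.1724
= 6.41 L

6.4 L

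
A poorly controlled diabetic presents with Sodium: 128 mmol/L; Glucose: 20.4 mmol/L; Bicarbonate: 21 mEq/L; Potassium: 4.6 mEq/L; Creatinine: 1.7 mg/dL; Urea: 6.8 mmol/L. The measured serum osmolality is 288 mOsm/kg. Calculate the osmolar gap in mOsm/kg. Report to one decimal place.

4.8 mOsm/kg

Calculated osmolality = 2·Na + glucose + urea
= 2·128 + 20.4 + 6.8
= 256 + 20.40 + 6.80
= 283.2 mOsm/kg ≈ 283.2 mOsm/kg
Osmolar gap = measured − calculated = 288 − 283.2 = 4.8 mOsm/kg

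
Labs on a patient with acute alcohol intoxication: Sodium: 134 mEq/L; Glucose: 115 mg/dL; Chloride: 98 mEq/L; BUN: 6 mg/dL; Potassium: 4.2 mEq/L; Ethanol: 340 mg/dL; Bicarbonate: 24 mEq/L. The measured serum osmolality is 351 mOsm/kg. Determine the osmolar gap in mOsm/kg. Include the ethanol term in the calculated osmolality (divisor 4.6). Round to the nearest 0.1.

Calculated osmolality = 2·Na + glucose/18 + BUN/2.8 + ethanol/4.6
= 2·134 + 115/18 + 6/2.8 + 340/4.6
= 268 + 6.39 + 2.14 + 73.91
= 350.44 mOsm/kg ≈ 350.4 mOsm/kg
Osmolar gap = measured − calculated = 351 − 350.4 = 0.6 mOsm/kg

0.6 mOsm/kg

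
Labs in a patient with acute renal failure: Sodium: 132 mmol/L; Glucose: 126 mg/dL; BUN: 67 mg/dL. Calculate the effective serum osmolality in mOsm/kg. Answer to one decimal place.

271.0 mOsm/kg

Effective osmolality excludes urea (freely permeant across cell membranes):
2·Na + glucose/18
= 2·132 + 126/18
= 264 + 7
= 271 mOsm/kg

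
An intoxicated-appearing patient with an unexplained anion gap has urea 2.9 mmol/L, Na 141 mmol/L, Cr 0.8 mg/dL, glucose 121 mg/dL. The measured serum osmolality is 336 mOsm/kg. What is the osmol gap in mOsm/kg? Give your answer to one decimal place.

44.4 mOsm/kg

Calculated osmolality = 2·Na + glucose/18 + urea
= 2·141 + 121/18 + 2.9
= 282 + 6.72 + 2.90
= 291.62 mOsm/kg ≈ 291.6 mOsm/kg
Osmolar gap = measured − calculated = 336 − 291.6 = 44.4 mOsm/kg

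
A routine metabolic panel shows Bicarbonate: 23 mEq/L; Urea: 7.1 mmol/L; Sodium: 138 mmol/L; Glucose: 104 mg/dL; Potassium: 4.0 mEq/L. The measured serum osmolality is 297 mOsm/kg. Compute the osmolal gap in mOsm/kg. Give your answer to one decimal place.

Calculated osmolality = 2·Na + glucose/18 + urea
= 2·138 + 104/18 + 7.1
= 276 + 5.78 + 7.10
= 288.88 mOsm/kg ≈ 288.9 mOsm/kg
Osmolar gap = measured − calculated = 297 − 288.9 = 8.1 mOsm/kg

8.1 mOsm/kg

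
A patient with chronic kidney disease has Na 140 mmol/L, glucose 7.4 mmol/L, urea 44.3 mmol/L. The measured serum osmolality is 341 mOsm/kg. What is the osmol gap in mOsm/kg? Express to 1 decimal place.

Calculated osmolality = 2·Na + glucose + urea
= 2·140 + 7.4 + 44.3
= 280 + 7.40 + 44.30
= 331.7 mOsm/kg ≈ 331.7 mOsm/kg
Osmolar gap = measured − calculated = 341 − 331.7 = 9.3 mOsm/kg

9.3 mOsm/kg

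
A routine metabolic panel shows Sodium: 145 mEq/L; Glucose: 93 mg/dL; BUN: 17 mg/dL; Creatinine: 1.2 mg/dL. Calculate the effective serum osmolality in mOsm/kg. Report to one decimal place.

295.2 mOsm/kg

Effective osmolality excludes urea (freely permeant across cell membranes):
2·Na + glucose/18
= 2·145 + 93/18
= 290 + 5.17
= 295.17 mOsm/kg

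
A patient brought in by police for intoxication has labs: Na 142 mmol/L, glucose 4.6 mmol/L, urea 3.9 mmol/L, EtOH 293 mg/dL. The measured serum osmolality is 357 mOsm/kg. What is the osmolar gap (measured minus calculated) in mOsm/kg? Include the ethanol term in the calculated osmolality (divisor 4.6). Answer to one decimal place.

0.8 mOsm/kg

Calculated osmolality = 2·Na + glucose + urea + ethanol/4.6
= 2·142 + 4.6 + 3.9 + 293/4.6
= 284 + 4.60 + 3.90 + 63.70
= 356.2 mOsm/kg ≈ 356.2 mOsm/kg
Osmolar gap = measured − calculated = 357 − 356.2 = 0.8 mOsm/kg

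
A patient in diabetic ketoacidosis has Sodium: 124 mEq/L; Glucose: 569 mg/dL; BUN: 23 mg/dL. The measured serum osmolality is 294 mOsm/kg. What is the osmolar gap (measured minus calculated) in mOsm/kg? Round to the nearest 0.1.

6.2 mOsm/kg

Calculated osmolality = 2·Na + glucose/18 + BUN/2.8
= 2·124 + 569/18 + 23/2.8
= 248 + 31.61 + 8.21
= 287.82 mOsm/kg ≈ 287.8 mOsm/kg
Osmolar gap = measured − calculated = 294 − 287.8 = 6.2 mOsm/kg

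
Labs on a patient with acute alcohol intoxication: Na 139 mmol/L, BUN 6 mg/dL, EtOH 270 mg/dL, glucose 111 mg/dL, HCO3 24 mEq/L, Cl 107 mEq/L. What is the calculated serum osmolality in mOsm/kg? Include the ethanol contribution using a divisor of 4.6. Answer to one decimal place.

345.0 mOsm/kg

Calculated osmolality = 2·Na + glucose/18 + BUN/2.8 + ethanol/4.6
= 2·139 + 111/18 + 6/2.8 + 270/4.6
= 278 + 6.17 + 2.14 + 58.70
= 345.01 mOsm/kg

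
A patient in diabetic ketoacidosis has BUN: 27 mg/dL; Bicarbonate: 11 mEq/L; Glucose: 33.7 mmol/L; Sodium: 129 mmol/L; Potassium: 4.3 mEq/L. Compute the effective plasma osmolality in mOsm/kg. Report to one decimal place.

291.7 mOsm/kg

Effective osmolality excludes urea (freely permeant across cell membranes):
2·Na + glucose
= 2·129 + 33.7
= 258 + 33.7
= 291.7 mOsm/kg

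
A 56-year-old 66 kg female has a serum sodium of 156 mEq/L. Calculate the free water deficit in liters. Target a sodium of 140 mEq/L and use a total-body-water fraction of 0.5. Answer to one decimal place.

TBW = 0.5 · 66 = 33 L
Free water deficit = TBW · (Na/140 − 1)
= 33 · (156/140 − 1)
= 33 · 0.1143
= 3.77 L

3.8 L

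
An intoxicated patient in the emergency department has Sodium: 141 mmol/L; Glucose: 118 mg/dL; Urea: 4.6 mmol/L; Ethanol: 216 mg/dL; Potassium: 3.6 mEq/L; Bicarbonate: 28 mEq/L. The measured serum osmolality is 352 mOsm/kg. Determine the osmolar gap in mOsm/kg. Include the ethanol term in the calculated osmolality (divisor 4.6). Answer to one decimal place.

11.9 mOsm/kg

Calculated osmolality = 2·Na + glucose/18 + urea + ethanol/4.6
= 2·141 + 118/18 + 4.6 + 216/4.6
= 282 + 6.56 + 4.60 + 46.96
= 340.12 mOsm/kg ≈ 340.1 mOsm/kg
Osmolar gap = measured − calculated = 352 − 340.1 = 11.9 mOsm/kg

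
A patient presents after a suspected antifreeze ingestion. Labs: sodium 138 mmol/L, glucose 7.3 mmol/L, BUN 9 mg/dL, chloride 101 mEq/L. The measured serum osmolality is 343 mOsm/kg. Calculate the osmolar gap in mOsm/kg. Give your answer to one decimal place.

Calculated osmolality = 2·Na + glucose + BUN/2.8
= 2·138 + 7.3 + 9/2.8
= 276 + 7.30 + 3.21
= 286.51 mOsm/kg ≈ 286.5 mOsm/kg
Osmolar gap = measured − calculated = 343 − 286.5 = 56.5 mOsm/kg

56.5 mOsm/kg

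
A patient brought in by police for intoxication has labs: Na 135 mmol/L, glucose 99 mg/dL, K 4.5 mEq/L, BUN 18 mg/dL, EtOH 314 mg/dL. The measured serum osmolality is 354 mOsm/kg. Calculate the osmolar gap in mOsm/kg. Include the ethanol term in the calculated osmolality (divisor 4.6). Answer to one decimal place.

3.8 mOsm/kg

Calculated osmolality = 2·Na + glucose/18 + BUN/2.8 + ethanol/4.6
= 2·135 + 99/18 + 18/2.8 + 314/4.6
= 270 + 5.50 + 6.43 + 68.26
= 350.19 mOsm/kg ≈ 350.2 mOsm/kg
Osmolar gap = measured − calculated = 354 − 350.2 = 3.8 mOsm/kg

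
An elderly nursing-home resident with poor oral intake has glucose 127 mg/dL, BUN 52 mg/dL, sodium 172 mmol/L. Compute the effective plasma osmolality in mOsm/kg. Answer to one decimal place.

351.1 mOsm/kg

Effective osmolality excludes urea (freely permeant across cell membranes):
2·Na + glucose/18
= 2·172 + 127/18
= 344 + 7.06
= 351.06 mOsm/kg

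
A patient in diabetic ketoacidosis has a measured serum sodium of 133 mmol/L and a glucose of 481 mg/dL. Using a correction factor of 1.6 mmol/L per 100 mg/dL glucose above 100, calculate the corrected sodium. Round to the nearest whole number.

Corrected Na = measured Na + 1.6 · (glucose − 100)/100
= 133 + 1.6 · (481 − 100)/100
= 133 + 6.1
= 139.1 mmol/L

139 mmol/L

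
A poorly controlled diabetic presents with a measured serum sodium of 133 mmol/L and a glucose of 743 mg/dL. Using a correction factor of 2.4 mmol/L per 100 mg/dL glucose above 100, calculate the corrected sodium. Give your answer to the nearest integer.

148 mmol/L

Corrected Na = measured Na + 2.4 · (glucose − 100)/100
= 133 + 2.4 · (743 − 100)/100
= 133 + 15.4
= 148.4 mmol/L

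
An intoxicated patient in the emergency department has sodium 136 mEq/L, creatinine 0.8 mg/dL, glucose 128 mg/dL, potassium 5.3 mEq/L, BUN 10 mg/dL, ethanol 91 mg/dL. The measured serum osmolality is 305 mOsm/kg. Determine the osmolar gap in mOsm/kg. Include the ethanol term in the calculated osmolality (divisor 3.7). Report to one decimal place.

Calculated osmolality = 2·Na + glucose/18 + BUN/2.8 + ethanol/3.7
= 2·136 + 128/18 + 10/2.8 + 91/3.7
= 272 + 7.11 + 3.57 + 24.59
= 307.27 mOsm/kg ≈ 307.3 mOsm/kg
Osmolar gap = measured − calculated = 305 − 307.3 = -2.3 mOsm/kg

-2.3 mOsm/kg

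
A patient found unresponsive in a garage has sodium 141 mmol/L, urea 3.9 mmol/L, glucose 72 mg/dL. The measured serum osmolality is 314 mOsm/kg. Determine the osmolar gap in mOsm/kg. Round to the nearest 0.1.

24.1 mOsm/kg

Calculated osmolality = 2·Na + glucose/18 + urea
= 2·141 + 72/18 + 3.9
= 282 + 4 + 3.90
= 289.9 mOsm/kg ≈ 289.9 mOsm/kg
Osmolar gap = measured − calculated = 314 − 289.9 = 24.1 mOsm/kg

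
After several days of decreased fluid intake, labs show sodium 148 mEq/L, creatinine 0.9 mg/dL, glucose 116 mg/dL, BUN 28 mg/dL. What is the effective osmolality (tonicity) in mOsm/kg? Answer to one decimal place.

302.4 mOsm/kg

Effective osmolality excludes urea (freely permeant across cell membranes):
2·Na + glucose/18
= 2·148 + 116/18
= 296 + 6.44
= 302.44 mOsm/kg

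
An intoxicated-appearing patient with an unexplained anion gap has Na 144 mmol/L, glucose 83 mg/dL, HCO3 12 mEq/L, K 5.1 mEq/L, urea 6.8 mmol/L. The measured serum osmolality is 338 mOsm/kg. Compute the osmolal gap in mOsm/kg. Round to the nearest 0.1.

Calculated osmolality = 2·Na + glucose/18 + urea
= 2·144 + 83/18 + 6.8
= 288 + 4.61 + 6.80
= 299.41 mOsm/kg ≈ 299.4 mOsm/kg
Osmolar gap = measured − calculated = 338 − 299.4 = 38.6 mOsm/kg

38.6 mOsm/kg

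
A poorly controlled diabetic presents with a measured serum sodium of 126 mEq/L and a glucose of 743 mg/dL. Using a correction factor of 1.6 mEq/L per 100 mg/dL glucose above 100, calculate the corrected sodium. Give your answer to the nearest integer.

Corrected Na = measured Na + 1.6 · (glucose − 100)/100
= 126 + 1.6 · (743 − 100)/100
= 126 + 10.3
= 136.3 mEq/L

136 mEq/L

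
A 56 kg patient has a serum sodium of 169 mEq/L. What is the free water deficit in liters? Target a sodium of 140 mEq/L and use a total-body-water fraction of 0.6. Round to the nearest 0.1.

TBW = 0.6 · 56 = 33.6 L
Free water deficit = TBW · (Na/140 − 1)
= 33.6 · (169/140 − 1)
= 33.6 · 0.2071
= 6.96 L

7.0 L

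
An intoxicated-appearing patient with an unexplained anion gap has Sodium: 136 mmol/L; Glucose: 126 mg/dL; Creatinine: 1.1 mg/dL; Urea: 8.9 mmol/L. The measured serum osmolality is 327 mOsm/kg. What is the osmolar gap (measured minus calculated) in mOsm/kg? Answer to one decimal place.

39.1 mOsm/kg

Calculated osmolality = 2·Na + glucose/18 + urea
= 2·136 + 126/18 + 8.9
= 272 + 7 + 8.90
= 287.9 mOsm/kg ≈ 287.9 mOsm/kg
Osmolar gap = measured − calculated = 327 − 287.9 = 39.1 mOsm/kg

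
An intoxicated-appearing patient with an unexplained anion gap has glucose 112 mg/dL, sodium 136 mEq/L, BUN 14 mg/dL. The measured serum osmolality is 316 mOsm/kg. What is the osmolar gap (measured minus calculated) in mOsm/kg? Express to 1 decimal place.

32.8 mOsm/kg

Calculated osmolality = 2·Na + glucose/18 + BUN/2.8
= 2·136 + 112/18 + 14/2.8
= 272 + 6.22 + 5
= 283.22 mOsm/kg ≈ 283.2 mOsm/kg
Osmolar gap = measured − calculated = 316 − 283.2 = 32.8 mOsm/kg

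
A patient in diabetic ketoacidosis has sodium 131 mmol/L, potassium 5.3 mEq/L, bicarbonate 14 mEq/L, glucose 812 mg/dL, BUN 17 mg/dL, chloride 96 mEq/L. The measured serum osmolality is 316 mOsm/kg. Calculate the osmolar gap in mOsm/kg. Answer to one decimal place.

Calculated osmolality = 2·Na + glucose/18 + BUN/2.8
= 2·131 + 812/18 + 17/2.8
= 262 + 45.11 + 6.07
= 313.18 mOsm/kg ≈ 313.2 mOsm/kg
Osmolar gap = measured − calculated = 316 − 313.2 = 2.8 mOsm/kg

2.8 mOsm/kg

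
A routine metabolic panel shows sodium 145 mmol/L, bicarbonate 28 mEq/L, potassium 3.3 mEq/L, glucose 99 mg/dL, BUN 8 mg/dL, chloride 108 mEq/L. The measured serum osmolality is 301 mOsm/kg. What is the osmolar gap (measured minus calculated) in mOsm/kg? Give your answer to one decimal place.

2.6 mOsm/kg

Calculated osmolality = 2·Na + glucose/18 + BUN/2.8
= 2·145 + 99/18 + 8/2.8
= 290 + 5.50 + 2.86
= 298.36 mOsm/kg ≈ 298.4 mOsm/kg
Osmolar gap = measured − calculated = 301 − 298.4 = 2.6 mOsm/kg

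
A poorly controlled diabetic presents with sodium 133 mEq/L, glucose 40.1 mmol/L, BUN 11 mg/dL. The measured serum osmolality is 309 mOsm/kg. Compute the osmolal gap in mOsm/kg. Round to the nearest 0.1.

-1.0 mOsm/kg

Calculated osmolality = 2·Na + glucose + BUN/2.8
= 2·133 + 40.1 + 11/2.8
= 266 + 40.10 + 3.93
= 310.03 mOsm/kg ≈ 310.0 mOsm/kg
Osmolar gap = measured − calculated = 309 − 310.0 = -1.0 mOsm/kg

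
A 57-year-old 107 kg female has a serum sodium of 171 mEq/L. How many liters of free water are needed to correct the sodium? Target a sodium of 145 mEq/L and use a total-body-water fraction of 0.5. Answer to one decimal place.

9.6 L

TBW = 0.5 · 107 = 53.5 L
Free water deficit = TBW · (Na/145 − 1)
= 53.5 · (171/145 − 1)
= 53.5 · 0.1793
= 9.59 L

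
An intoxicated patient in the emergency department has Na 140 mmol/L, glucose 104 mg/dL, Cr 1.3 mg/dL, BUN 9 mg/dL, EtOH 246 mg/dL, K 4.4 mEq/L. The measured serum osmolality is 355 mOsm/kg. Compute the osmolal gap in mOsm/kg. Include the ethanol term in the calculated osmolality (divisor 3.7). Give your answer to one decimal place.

Calculated osmolality = 2·Na + glucose/18 + BUN/2.8 + ethanol/3.7
= 2·140 + 104/18 + 9/2.8 + 246/3.7
= 280 + 5.78 + 3.21 + 66.49
= 355.48 mOsm/kg ≈ 355.5 mOsm/kg
Osmolar gap = measured − calculated = 355 − 355.5 = -0.5 mOsm/kg

-0.5 mOsm/kg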